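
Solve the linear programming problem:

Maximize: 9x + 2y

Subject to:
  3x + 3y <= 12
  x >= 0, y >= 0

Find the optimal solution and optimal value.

The feasible region has vertices at [(0, 0), (4, 0), (0, 4)].
Checking objective 9x + 2y at each vertex:
  (0, 0): 9*0 + 2*0 = 0
  (4, 0): 9*4 + 2*0 = 36
  (0, 4): 9*0 + 2*4 = 8
Maximum is 36 at (4, 0).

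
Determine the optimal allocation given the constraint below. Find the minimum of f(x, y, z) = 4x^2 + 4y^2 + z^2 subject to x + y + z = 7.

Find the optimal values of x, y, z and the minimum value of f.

Using Lagrange multipliers on f = 4x^2 + 4y^2 + z^2 with constraint x + y + z = 7:
Conditions: 2*4*x = lambda, 2*4*y = lambda, 2*1*z = lambda
So x = lambda/8, y = lambda/8, z = lambda/2
Substituting into constraint: lambda * (3/4) = 7
lambda = 28/3
x = 7/6, y = 7/6, z = 14/3
Minimum value = 98/3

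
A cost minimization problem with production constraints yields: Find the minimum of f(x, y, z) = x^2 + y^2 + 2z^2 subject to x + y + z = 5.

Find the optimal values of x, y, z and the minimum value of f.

Using Lagrange multipliers on f = x^2 + y^2 + 2z^2 with constraint x + y + z = 5:
Conditions: 2*1*x = lambda, 2*1*y = lambda, 2*2*z = lambda
So x = lambda/2, y = lambda/2, z = lambda/4
Substituting into constraint: lambda * (5/4) = 5
lambda = 4
x = 2, y = 2, z = 1
Minimum value = 10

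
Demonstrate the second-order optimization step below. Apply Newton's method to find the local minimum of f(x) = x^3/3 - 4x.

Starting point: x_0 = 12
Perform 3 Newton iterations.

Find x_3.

f(x) = x^3/3 - 4x
f'(x) = x^2 - 4, f''(x) = 2x
Newton update: x_{n+1} = x_n - (x_n^2 - 4)/(2*x_n)
Step 1: x_0 = 12, f'=140, f''=24, x_1 = 37/6
Step 2: x_1 = 37/6, f'=1225/36, f''=37/3, x_2 = 1513/444
Step 3: x_2 = 1513/444, f'=1500625/197136, f''=1513/222, x_3 = 3077713/1343544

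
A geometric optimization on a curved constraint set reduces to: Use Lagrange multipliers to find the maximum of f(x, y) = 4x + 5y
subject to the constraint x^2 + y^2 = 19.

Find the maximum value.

Set up Lagrange conditions: grad f = lambda * grad g
  4 = 2*lambda*x
  5 = 2*lambda*y
From these: x/y = 4/5, so x = 4t, y = 5t for some t.
Substitute into constraint: (4t)^2 + (5t)^2 = 19
  t^2 * 41 = 19
  t = sqrt(19/41)
Maximum = 4*x + 5*y = (4^2 + 5^2)*t = 41 * sqrt(19/41) = sqrt(779)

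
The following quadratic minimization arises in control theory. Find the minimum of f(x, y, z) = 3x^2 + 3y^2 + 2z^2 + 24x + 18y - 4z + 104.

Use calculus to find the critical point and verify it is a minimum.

f(x,y,z) = 3x^2 + 3y^2 + 2z^2 + 24x + 18y - 4z + 104
df/dx = 6x + (24) = 0 => x = -4
df/dy = 6y + (18) = 0 => y = -3
df/dz = 4z + (-4) = 0 => z = 1
f(-4,-3,1) = 3*(-4)^2 + 3*(-3)^2 + 2*(1)^2 + 24*(-4) + 18*(-3) + -4*(1) + 104 = 27
Hessian is diagonal with entries 6, 6, 4 > 0, confirmed minimum.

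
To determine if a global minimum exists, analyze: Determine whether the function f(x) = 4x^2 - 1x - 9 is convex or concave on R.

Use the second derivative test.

f(x) = 4x^2 - 1x - 9
f'(x) = 8x - 1
f''(x) = 8
Since f''(x) = 8 > 0 for all x, f is convex on R.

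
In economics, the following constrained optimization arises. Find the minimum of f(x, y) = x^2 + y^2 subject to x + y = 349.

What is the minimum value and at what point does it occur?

Substitute y = 349 - x into f(x,y) = x^2 + y^2:
g(x) = x^2 + (349 - x)^2 = 2x^2 - 698x + 121801
g'(x) = 4x - 698 = 0  =>  x = 349/2
y = 349 - 349/2 = 349/2
Minimum value = (349/2)^2 + (349/2)^2 = 121801/2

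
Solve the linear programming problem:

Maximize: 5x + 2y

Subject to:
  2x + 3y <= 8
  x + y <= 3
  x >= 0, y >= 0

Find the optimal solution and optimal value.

Feasible vertices: (0, 0), (0, 8/3), (1, 2), (3, 0)
Objective 5x + 2y at each:
  (0, 0): 0
  (0, 8/3): 16/3
  (1, 2): 9
  (3, 0): 15
Maximum is 15 at (3, 0).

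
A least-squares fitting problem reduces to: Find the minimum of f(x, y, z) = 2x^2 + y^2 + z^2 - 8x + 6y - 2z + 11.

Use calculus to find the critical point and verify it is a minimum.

f(x,y,z) = 2x^2 + y^2 + z^2 - 8x + 6y - 2z + 11
df/dx = 4x + (-8) = 0 => x = 2
df/dy = 2y + (6) = 0 => y = -3
df/dz = 2z + (-2) = 0 => z = 1
f(2,-3,1) = 2*(2)^2 + 1*(-3)^2 + 1*(1)^2 + -8*(2) + 6*(-3) + -2*(1) + 11 = -7
Hessian is diagonal with entries 4, 2, 2 > 0, confirmed minimum.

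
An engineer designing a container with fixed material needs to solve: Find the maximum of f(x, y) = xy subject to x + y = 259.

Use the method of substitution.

Substitute y = 259 - x into f(x,y) = xy:
g(x) = x(259 - x) = 259x - x^2
g'(x) = 259 - 2x = 0  =>  x = 259/2
y = 259 - 259/2 = 259/2
Maximum value = (259/2) * (259/2) = 67081/4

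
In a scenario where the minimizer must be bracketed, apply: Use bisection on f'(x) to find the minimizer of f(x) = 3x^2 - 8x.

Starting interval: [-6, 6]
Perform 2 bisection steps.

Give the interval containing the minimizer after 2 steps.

Finding critical point of f(x) = 3x^2 - 8x using bisection on f'(x) = 6x + -8.
f'(x) = 0 when x = 4/3.
Starting interval: [-6, 6]
Step 1: mid = 0, f'(mid) = -8, new interval = [0, 6]
Step 2: mid = 3, f'(mid) = 10, new interval = [0, 3]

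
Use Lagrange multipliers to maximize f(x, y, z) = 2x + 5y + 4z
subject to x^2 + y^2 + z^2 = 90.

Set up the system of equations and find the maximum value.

Lagrange conditions: 2 = 2*lambda*x, 5 = 2*lambda*y, 4 = 2*lambda*z
So x:2 = y:5 = z:4, i.e. x = 2t, y = 5t, z = 4t
Constraint: t^2*(2^2 + 5^2 + 4^2) = 90
  t^2 * 45 = 90  =>  t = sqrt(2)
Maximum = 2*2t + 5*5t + 4*4t = 45*sqrt(2) = sqrt(4050)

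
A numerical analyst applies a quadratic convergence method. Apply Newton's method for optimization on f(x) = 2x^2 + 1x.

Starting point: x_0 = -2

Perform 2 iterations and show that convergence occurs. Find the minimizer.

f(x) = 2x^2 + 1x, f'(x) = 4x + (1), f''(x) = 4
Step 1: f'(-2) = -7, x_1 = -2 - -7/4 = -1/4
Step 2: f'(-1/4) = 0, x_2 = -1/4 (converged)
Newton's method converges in 1 step for quadratics.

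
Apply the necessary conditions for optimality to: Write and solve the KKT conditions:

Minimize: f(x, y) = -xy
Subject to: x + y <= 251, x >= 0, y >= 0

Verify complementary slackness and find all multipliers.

Problem: min -xy s.t. x + y <= 251 (multiplier lambda), x >= 0 (mu_x), y >= 0 (mu_y)
KKT stationarity: -y + lambda - mu_x = 0, -x + lambda - mu_y = 0, with lambda, mu_x, mu_y >= 0
Complementary slackness: lambda*(x + y - 251) = 0, mu_x*x = 0, mu_y*y = 0
If lambda = 0: y = -mu_x <= 0 and x = -mu_y <= 0 force x = y = 0 with f = 0; but x = y = 251/2 is feasible with f = -63001/4 < 0, so this is not the minimum. Hence lambda > 0 and x + y = 251.
Try x > 0, y > 0 (so mu_x = mu_y = 0): y = lambda, x = lambda => x = y = lambda
x + y = 251 => 2*lambda = 251 => lambda = 251/2
x* = y* = 251/2 > 0, consistent with mu_x = mu_y = 0.
(Any feasible point with x = 0 or y = 0 has f = 0 > -63001/4, so the minimum is not on those boundaries.)
min(-xy) = -63001/4 (i.e. max xy = 63001/4)
Multipliers: lambda = 251/2, mu_x = 0, mu_y = 0
Complementary slackness: lambda*(x + y - 251) = 251/2*(251/2 + 251/2 - 251) = 0, mu_x*x = 0*251/2 = 0, mu_y*y = 0*251/2 = 0. Satisfied.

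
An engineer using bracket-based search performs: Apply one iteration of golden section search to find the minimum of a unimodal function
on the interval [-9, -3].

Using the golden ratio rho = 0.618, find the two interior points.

Golden section search on [-9, -3].
Golden ratio rho = 0.618 (approx).
Interior points:
  x_1 = -9 + (1-0.618)*6 = -6.7080
  x_2 = -9 + 0.618*6 = -5.2920
Compare f(x_1) and f(x_2) to determine which subinterval to keep.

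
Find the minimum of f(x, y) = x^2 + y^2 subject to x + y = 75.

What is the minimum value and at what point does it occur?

Substitute y = 75 - x into f(x,y) = x^2 + y^2:
g(x) = x^2 + (75 - x)^2 = 2x^2 - 150x + 5625
g'(x) = 4x - 150 = 0  =>  x = 75/2
y = 75 - 75/2 = 75/2
Minimum value = (75/2)^2 + (75/2)^2 = 5625/2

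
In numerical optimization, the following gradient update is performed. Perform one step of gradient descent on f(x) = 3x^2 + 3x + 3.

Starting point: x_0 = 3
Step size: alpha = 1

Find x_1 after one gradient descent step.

f(x) = 3x^2 + 3x + 3
f'(x) = 6x + 3
f'(3) = 6*3 + (3) = 21
x_1 = x_0 - alpha * f'(x_0) = 3 - 1 * 21 = -18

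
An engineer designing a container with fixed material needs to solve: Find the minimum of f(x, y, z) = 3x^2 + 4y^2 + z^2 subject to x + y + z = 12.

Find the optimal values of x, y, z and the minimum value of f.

Using Lagrange multipliers on f = 3x^2 + 4y^2 + z^2 with constraint x + y + z = 12:
Conditions: 2*3*x = lambda, 2*4*y = lambda, 2*1*z = lambda
So x = lambda/6, y = lambda/8, z = lambda/2
Substituting into constraint: lambda * (19/24) = 12
lambda = 288/19
x = 48/19, y = 36/19, z = 144/19
Minimum value = 1728/19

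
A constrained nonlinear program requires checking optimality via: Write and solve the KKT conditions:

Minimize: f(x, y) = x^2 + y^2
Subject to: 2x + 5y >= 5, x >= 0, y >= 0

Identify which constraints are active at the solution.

KKT conditions for min x^2 + y^2 s.t. 2x + 5y >= 5, x >= 0, y >= 0:
Stationarity: 2x = mu*2 + mu_x, 2y = mu*5 + mu_y, with mu, mu_x, mu_y >= 0
Complementary slackness: mu*(2x + 5y - 5) = 0, mu_x*x = 0, mu_y*y = 0
(0, 0) is infeasible (2*0 + 5*0 < 5), so if mu = 0 stationarity would force x = mu_x/2 >= 0, y = mu_y/2 >= 0 with mu_x*x = mu_y*y = 0, i.e. x = y = 0: contradiction. Hence mu > 0 and 2x + 5y = 5 is active.
Try x > 0, y > 0 (so mu_x = mu_y = 0): x = 2*mu/2, y = 5*mu/2
Substitute: 2*(2*mu/2) + 5*(5*mu/2) = 5
  mu*29/2 = 5 => mu = 10/29
x* = 10/29 > 0, y* = 25/29 > 0, consistent with mu_x = mu_y = 0.
f is convex and the constraints are linear, so this KKT point is the global minimum.
f* = 25/29
Active constraints: 2x + 5y >= 5 (holds with equality, mu = 10/29 > 0); x >= 0 and y >= 0 are inactive (mu_x = mu_y = 0).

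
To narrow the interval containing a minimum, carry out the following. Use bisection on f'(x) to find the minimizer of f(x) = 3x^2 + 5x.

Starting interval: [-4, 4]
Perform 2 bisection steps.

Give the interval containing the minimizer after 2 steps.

Finding critical point of f(x) = 3x^2 + 5x using bisection on f'(x) = 6x + 5.
f'(x) = 0 when x = -5/6.
Starting interval: [-4, 4]
Step 1: mid = 0, f'(mid) = 5, new interval = [-4, 0]
Step 2: mid = -2, f'(mid) = -7, new interval = [-2, 0]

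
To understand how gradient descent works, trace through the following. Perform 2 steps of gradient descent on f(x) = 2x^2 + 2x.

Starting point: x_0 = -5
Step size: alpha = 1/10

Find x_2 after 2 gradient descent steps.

f(x) = 2x^2 + 2x, f'(x) = 4x + (2)
Step 1: f'(-5) = -18, x_1 = -5 - 1/10 * -18 = -16/5
Step 2: f'(-16/5) = -54/5, x_2 = -16/5 - 1/10 * -54/5 = -53/25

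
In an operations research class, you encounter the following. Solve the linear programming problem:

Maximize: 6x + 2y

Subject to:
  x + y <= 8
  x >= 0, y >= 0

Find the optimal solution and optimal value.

The feasible region has vertices at [(0, 0), (8, 0), (0, 8)].
Checking objective 6x + 2y at each vertex:
  (0, 0): 6*0 + 2*0 = 0
  (8, 0): 6*8 + 2*0 = 48
  (0, 8): 6*0 + 2*8 = 16
Maximum is 48 at (8, 0).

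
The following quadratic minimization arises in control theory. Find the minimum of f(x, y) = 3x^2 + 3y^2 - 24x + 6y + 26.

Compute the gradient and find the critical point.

f(x,y) = 3x^2 + 3y^2 - 24x + 6y + 26
df/dx = 6x + (-24) = 0  =>  x = 4
df/dy = 6y + (6) = 0  =>  y = -1
f(4, -1) = 3*(4)^2 + 3*(-1)^2 + -24*(4) + 6*(-1) + 26 = -25
Hessian is diagonal with entries 6, 6 > 0, so this is a minimum.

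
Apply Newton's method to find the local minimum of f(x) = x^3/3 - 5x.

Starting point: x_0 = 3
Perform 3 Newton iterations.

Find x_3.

f(x) = x^3/3 - 5x
f'(x) = x^2 - 5, f''(x) = 2x
Newton update: x_{n+1} = x_n - (x_n^2 - 5)/(2*x_n)
Step 1: x_0 = 3, f'=4, f''=6, x_1 = 7/3
Step 2: x_1 = 7/3, f'=4/9, f''=14/3, x_2 = 47/21
Step 3: x_2 = 47/21, f'=4/441, f''=94/21, x_3 = 2207/987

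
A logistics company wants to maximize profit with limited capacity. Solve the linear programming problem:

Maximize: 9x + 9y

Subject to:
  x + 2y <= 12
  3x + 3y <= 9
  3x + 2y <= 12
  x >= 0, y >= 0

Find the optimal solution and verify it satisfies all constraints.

Feasible vertices: (0, 0), (0, 3), (3, 0)
Objective 9x + 9y at each vertex:
  (0, 0): 0
  (0, 3): 27
  (3, 0): 27
Maximum is 27 at (0, 3).
Verify constraints at (x, y) = (0, 3):
  1*0 + 2*3 = 6 <= 12
  3*0 + 3*3 = 9 <= 9 (active)
  3*0 + 2*3 = 6 <= 12
  x = 0 >= 0, y = 3 >= 0. All constraints satisfied.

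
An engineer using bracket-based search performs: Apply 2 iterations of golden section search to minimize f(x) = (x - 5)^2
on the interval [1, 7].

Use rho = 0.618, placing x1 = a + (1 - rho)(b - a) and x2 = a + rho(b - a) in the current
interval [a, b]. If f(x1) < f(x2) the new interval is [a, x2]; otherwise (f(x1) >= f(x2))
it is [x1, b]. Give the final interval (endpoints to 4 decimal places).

Golden section search for min of f(x) = (x - 5)^2 on [1, 7].
Each step: x1 = a + (1 - rho)(b - a), x2 = a + rho(b - a); if f(x1) < f(x2) keep [a, x2], otherwise keep [x1, b].
Step 1: [1.0000, 7.0000], x1=3.2920 (f=2.9173), x2=4.7080 (f=0.0853); f(x1) > f(x2) => keep [3.2920, 7.0000]
Step 2: [3.2920, 7.0000], x1=4.7085 (f=0.0850), x2=5.5835 (f=0.3405); f(x1) < f(x2) => keep [3.2920, 5.5835]
Final interval: [3.2920, 5.5835]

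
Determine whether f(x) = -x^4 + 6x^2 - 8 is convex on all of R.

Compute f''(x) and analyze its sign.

f(x) = -x^4 + 6x^2 - 8
f'(x) = -4x^3 + 12x
f''(x) = -12x^2 + 12
f''(x) = -12x^2 + 12 -> -inf as |x| -> inf
Therefore, f is not globally convex on R.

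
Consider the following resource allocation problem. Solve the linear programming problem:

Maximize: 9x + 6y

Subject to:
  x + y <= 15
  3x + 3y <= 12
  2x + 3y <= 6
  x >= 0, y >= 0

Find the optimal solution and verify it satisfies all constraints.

Feasible vertices: (0, 0), (0, 2), (3, 0)
Objective 9x + 6y at each vertex:
  (0, 0): 0
  (0, 2): 12
  (3, 0): 27
Maximum is 27 at (3, 0).
Verify constraints at (x, y) = (3, 0):
  1*3 + 1*0 = 3 <= 15
  3*3 + 3*0 = 9 <= 12
  2*3 + 3*0 = 6 <= 6 (active)
  x = 3 >= 0, y = 0 >= 0. All constraints satisfied.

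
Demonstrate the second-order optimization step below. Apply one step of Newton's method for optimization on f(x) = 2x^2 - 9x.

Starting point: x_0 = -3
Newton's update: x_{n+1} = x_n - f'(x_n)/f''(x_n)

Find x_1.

f(x) = 2x^2 - 9x
f'(x) = 4x + (-9), f''(x) = 4
Newton step: x_1 = x_0 - f'(x_0)/f''(x_0)
f'(-3) = -21
x_1 = -3 - -21/4 = 9/4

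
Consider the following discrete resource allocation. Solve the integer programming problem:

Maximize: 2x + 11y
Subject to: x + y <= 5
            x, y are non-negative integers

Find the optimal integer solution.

Objective: 2x + 11y, constraint: x + y <= 5
Coefficient of y is 11 > coefficient of x is 2, so allocate the entire budget to y.
Optimal: x = 0, y = 5, value = 55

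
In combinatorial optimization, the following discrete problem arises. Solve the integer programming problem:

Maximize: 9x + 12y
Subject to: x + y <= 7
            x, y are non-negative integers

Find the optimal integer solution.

Objective: 9x + 12y, constraint: x + y <= 7
Coefficient of y is 12 > coefficient of x is 9, so allocate the entire budget to y.
Optimal: x = 0, y = 7, value = 84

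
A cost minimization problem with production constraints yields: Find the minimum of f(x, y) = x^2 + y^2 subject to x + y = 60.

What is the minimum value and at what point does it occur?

Substitute y = 60 - x into f(x,y) = x^2 + y^2:
g(x) = x^2 + (60 - x)^2 = 2x^2 - 120x + 3600
g'(x) = 4x - 120 = 0  =>  x = 30
y = 60 - 30 = 30
Minimum value = 30^2 + 30^2 = 1800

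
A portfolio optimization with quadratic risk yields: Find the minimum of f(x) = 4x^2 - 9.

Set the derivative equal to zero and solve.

f(x) = 4x^2 - 9
f'(x) = 8x + (0) = 0
x = 0/8 = 0
f(0) = -9
Since f''(x) = 8 > 0, this is a minimum.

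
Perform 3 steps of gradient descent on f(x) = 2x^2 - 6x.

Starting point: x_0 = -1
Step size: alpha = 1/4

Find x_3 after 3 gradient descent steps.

f(x) = 2x^2 - 6x, f'(x) = 4x + (-6)
Step 1: f'(-1) = -10, x_1 = -1 - 1/4 * -10 = 3/2
Step 2: f'(3/2) = 0, x_2 = 3/2 - 1/4 * 0 = 3/2
Step 3: f'(3/2) = 0, x_3 = 3/2 - 1/4 * 0 = 3/2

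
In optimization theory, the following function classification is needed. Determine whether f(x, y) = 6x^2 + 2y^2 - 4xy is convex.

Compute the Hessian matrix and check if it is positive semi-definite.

f(x,y) = 6x^2 + 2y^2 - 4xy
Hessian H = [[12, -4], [-4, 4]]
trace(H) = 16, det(H) = 32
Eigenvalues: (16 +/- sqrt(128)) / 2 = 13.66, 2.343
Since both eigenvalues > 0, f is convex.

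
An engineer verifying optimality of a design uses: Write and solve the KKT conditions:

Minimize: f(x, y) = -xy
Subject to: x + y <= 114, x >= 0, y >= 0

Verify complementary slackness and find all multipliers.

Problem: min -xy s.t. x + y <= 114 (multiplier lambda), x >= 0 (mu_x), y >= 0 (mu_y)
KKT stationarity: -y + lambda - mu_x = 0, -x + lambda - mu_y = 0, with lambda, mu_x, mu_y >= 0
Complementary slackness: lambda*(x + y - 114) = 0, mu_x*x = 0, mu_y*y = 0
If lambda = 0: y = -mu_x <= 0 and x = -mu_y <= 0 force x = y = 0 with f = 0; but x = y = 57 is feasible with f = -3249 < 0, so this is not the minimum. Hence lambda > 0 and x + y = 114.
Try x > 0, y > 0 (so mu_x = mu_y = 0): y = lambda, x = lambda => x = y = lambda
x + y = 114 => 2*lambda = 114 => lambda = 57
x* = y* = 57 > 0, consistent with mu_x = mu_y = 0.
(Any feasible point with x = 0 or y = 0 has f = 0 > -3249, so the minimum is not on those boundaries.)
min(-xy) = -3249 (i.e. max xy = 3249)
Multipliers: lambda = 57, mu_x = 0, mu_y = 0
Complementary slackness: lambda*(x + y - 114) = 57*(57 + 57 - 114) = 0, mu_x*x = 0*57 = 0, mu_y*y = 0*57 = 0. Satisfied.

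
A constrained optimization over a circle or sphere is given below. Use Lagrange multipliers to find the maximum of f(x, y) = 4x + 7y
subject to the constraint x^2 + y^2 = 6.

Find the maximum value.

Set up Lagrange conditions: grad f = lambda * grad g
  4 = 2*lambda*x
  7 = 2*lambda*y
From these: x/y = 4/7, so x = 4t, y = 7t for some t.
Substitute into constraint: (4t)^2 + (7t)^2 = 6
  t^2 * 65 = 6
  t = sqrt(6/65)
Maximum = 4*x + 7*y = (4^2 + 7^2)*t = 65 * sqrt(6/65) = sqrt(390)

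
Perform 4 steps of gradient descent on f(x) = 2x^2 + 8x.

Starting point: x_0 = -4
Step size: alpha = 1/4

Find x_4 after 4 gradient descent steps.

f(x) = 2x^2 + 8x, f'(x) = 4x + (8)
Step 1: f'(-4) = -8, x_1 = -4 - 1/4 * -8 = -2
Step 2: f'(-2) = 0, x_2 = -2 - 1/4 * 0 = -2
Step 3: f'(-2) = 0, x_3 = -2 - 1/4 * 0 = -2
Step 4: f'(-2) = 0, x_4 = -2 - 1/4 * 0 = -2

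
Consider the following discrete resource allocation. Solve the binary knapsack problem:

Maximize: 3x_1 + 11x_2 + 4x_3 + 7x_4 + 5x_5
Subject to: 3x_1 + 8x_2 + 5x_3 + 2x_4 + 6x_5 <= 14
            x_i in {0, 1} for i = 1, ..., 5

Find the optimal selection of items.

Items: item 1 (v=3, w=3), item 2 (v=11, w=8), item 3 (v=4, w=5), item 4 (v=7, w=2), item 5 (v=5, w=6)
Capacity: 14
Checking all 32 subsets (w = total weight, v = total value):
  {}: w = 0, v = 0
  {1}: w = 3, v = 3
  {2}: w = 8, v = 11
  {3}: w = 5, v = 4
  {4}: w = 2, v = 7
  {5}: w = 6, v = 5
  {1, 2}: w = 11, v = 14
  {1, 3}: w = 8, v = 7
  {1, 4}: w = 5, v = 10
  {1, 5}: w = 9, v = 8
  {2, 3}: w = 13, v = 15
  {2, 4}: w = 10, v = 18
  {2, 5}: w = 14, v = 16
  {3, 4}: w = 7, v = 11
  {3, 5}: w = 11, v = 9
  {4, 5}: w = 8, v = 12
  {1, 2, 3}: w = 16 > 14, infeasible
  {1, 2, 4}: w = 13, v = 21
  {1, 2, 5}: w = 17 > 14, infeasible
  {1, 3, 4}: w = 10, v = 14
  {1, 3, 5}: w = 14, v = 12
  {1, 4, 5}: w = 11, v = 15
  {2, 3, 4}: w = 15 > 14, infeasible
  {2, 3, 5}: w = 19 > 14, infeasible
  {2, 4, 5}: w = 16 > 14, infeasible
  {3, 4, 5}: w = 13, v = 16
  {1, 2, 3, 4}: w = 18 > 14, infeasible
  {1, 2, 3, 5}: w = 22 > 14, infeasible
  {1, 2, 4, 5}: w = 19 > 14, infeasible
  {1, 3, 4, 5}: w = 16 > 14, infeasible
  {2, 3, 4, 5}: w = 21 > 14, infeasible
  {1, 2, 3, 4, 5}: w = 24 > 14, infeasible
Best feasible subset: items [1, 2, 4]
Total weight: 13 <= 14, total value: 21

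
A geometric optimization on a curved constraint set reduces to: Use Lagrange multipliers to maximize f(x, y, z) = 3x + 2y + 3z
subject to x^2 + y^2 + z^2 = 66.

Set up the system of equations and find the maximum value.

Lagrange conditions: 3 = 2*lambda*x, 2 = 2*lambda*y, 3 = 2*lambda*z
So x:3 = y:2 = z:3, i.e. x = 3t, y = 2t, z = 3t
Constraint: t^2*(3^2 + 2^2 + 3^2) = 66
  t^2 * 22 = 66  =>  t = sqrt(3)
Maximum = 3*3t + 2*2t + 3*3t = 22*sqrt(3) = sqrt(1452)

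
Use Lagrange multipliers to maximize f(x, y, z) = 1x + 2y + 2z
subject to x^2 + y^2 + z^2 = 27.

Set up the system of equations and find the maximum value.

Lagrange conditions: 1 = 2*lambda*x, 2 = 2*lambda*y, 2 = 2*lambda*z
So x:1 = y:2 = z:2, i.e. x = 1t, y = 2t, z = 2t
Constraint: t^2*(1^2 + 2^2 + 2^2) = 27
  t^2 * 9 = 27  =>  t = sqrt(3)
Maximum = 1*1t + 2*2t + 2*2t = 9*sqrt(3) = sqrt(243)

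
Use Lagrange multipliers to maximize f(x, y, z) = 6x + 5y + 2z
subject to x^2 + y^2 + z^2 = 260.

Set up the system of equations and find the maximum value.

Lagrange conditions: 6 = 2*lambda*x, 5 = 2*lambda*y, 2 = 2*lambda*z
So x:6 = y:5 = z:2, i.e. x = 6t, y = 5t, z = 2t
Constraint: t^2*(6^2 + 5^2 + 2^2) = 260
  t^2 * 65 = 260  =>  t = sqrt(4)
Maximum = 6*6t + 5*5t + 2*2t = 65*sqrt(4) = 130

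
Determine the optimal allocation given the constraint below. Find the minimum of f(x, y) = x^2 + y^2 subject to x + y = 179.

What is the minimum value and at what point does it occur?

Substitute y = 179 - x into f(x,y) = x^2 + y^2:
g(x) = x^2 + (179 - x)^2 = 2x^2 - 358x + 32041
g'(x) = 4x - 358 = 0  =>  x = 179/2
y = 179 - 179/2 = 179/2
Minimum value = (179/2)^2 + (179/2)^2 = 32041/2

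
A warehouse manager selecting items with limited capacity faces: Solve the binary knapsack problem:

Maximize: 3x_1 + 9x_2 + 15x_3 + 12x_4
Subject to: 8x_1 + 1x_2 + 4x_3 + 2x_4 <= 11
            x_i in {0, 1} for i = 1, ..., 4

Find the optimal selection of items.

Items: item 1 (v=3, w=8), item 2 (v=9, w=1), item 3 (v=15, w=4), item 4 (v=12, w=2)
Capacity: 11
Checking all 16 subsets (w = total weight, v = total value):
  {}: w = 0, v = 0
  {1}: w = 8, v = 3
  {2}: w = 1, v = 9
  {3}: w = 4, v = 15
  {4}: w = 2, v = 12
  {1, 2}: w = 9, v = 12
  {1, 3}: w = 12 > 11, infeasible
  {1, 4}: w = 10, v = 15
  {2, 3}: w = 5, v = 24
  {2, 4}: w = 3, v = 21
  {3, 4}: w = 6, v = 27
  {1, 2, 3}: w = 13 > 11, infeasible
  {1, 2, 4}: w = 11, v = 24
  {1, 3, 4}: w = 14 > 11, infeasible
  {2, 3, 4}: w = 7, v = 36
  {1, 2, 3, 4}: w = 15 > 11, infeasible
Best feasible subset: items [2, 3, 4]
Total weight: 7 <= 11, total value: 36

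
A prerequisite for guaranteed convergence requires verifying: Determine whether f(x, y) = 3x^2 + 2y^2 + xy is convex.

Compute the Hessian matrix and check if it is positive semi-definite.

f(x,y) = 3x^2 + 2y^2 + xy
Hessian H = [[6, 1], [1, 4]]
trace(H) = 10, det(H) = 23
Eigenvalues: (10 +/- sqrt(8)) / 2 = 6.414, 3.586
Since both eigenvalues > 0, f is convex.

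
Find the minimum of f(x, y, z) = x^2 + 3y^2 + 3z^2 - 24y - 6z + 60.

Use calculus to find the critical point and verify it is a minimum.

f(x,y,z) = x^2 + 3y^2 + 3z^2 - 24y - 6z + 60
df/dx = 2x + (0) = 0 => x = 0
df/dy = 6y + (-24) = 0 => y = 4
df/dz = 6z + (-6) = 0 => z = 1
f(0,4,1) = 1*(0)^2 + 3*(4)^2 + 3*(1)^2 + -24*(4) + -6*(1) + 60 = 9
Hessian is diagonal with entries 2, 6, 6 > 0, confirmed minimum.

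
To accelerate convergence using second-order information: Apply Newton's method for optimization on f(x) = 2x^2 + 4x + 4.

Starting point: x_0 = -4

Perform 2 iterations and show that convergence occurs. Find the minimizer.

f(x) = 2x^2 + 4x + 4, f'(x) = 4x + (4), f''(x) = 4
Step 1: f'(-4) = -12, x_1 = -4 - -12/4 = -1
Step 2: f'(-1) = 0, x_2 = -1 (converged)
Newton's method converges in 1 step for quadratics.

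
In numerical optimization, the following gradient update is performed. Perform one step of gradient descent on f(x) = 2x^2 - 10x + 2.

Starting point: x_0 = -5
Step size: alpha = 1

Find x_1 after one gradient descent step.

f(x) = 2x^2 - 10x + 2
f'(x) = 4x - 10
f'(-5) = 4*-5 + (-10) = -30
x_1 = x_0 - alpha * f'(x_0) = -5 - 1 * -30 = 25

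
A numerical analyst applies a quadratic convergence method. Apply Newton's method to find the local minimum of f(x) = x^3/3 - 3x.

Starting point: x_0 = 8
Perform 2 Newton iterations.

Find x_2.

f(x) = x^3/3 - 3x
f'(x) = x^2 - 3, f''(x) = 2x
Newton update: x_{n+1} = x_n - (x_n^2 - 3)/(2*x_n)
Step 1: x_0 = 8, f'=61, f''=16, x_1 = 67/16
Step 2: x_1 = 67/16, f'=3721/256, f''=67/8, x_2 = 5257/2144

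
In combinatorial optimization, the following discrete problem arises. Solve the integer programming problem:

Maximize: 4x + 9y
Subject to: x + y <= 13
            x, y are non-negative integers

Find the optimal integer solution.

Objective: 4x + 9y, constraint: x + y <= 13
Coefficient of y is 9 > coefficient of x is 4, so allocate the entire budget to y.
Optimal: x = 0, y = 13, value = 117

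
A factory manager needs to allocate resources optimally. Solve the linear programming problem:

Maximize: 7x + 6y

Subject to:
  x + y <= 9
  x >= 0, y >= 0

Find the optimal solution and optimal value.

The feasible region has vertices at [(0, 0), (9, 0), (0, 9)].
Checking objective 7x + 6y at each vertex:
  (0, 0): 7*0 + 6*0 = 0
  (9, 0): 7*9 + 6*0 = 63
  (0, 9): 7*0 + 6*9 = 54
Maximum is 63 at (9, 0).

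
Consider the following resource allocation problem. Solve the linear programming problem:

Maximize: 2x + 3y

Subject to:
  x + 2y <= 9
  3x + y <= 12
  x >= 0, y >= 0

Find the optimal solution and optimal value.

Feasible vertices: (0, 0), (0, 9/2), (3, 3), (4, 0)
Objective 2x + 3y at each:
  (0, 0): 0
  (0, 9/2): 27/2
  (3, 3): 15
  (4, 0): 8
Maximum is 15 at (3, 3).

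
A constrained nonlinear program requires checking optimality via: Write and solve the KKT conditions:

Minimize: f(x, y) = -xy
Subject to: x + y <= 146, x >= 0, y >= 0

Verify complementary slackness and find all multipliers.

Problem: min -xy s.t. x + y <= 146 (multiplier lambda), x >= 0 (mu_x), y >= 0 (mu_y)
KKT stationarity: -y + lambda - mu_x = 0, -x + lambda - mu_y = 0, with lambda, mu_x, mu_y >= 0
Complementary slackness: lambda*(x + y - 146) = 0, mu_x*x = 0, mu_y*y = 0
If lambda = 0: y = -mu_x <= 0 and x = -mu_y <= 0 force x = y = 0 with f = 0; but x = y = 73 is feasible with f = -5329 < 0, so this is not the minimum. Hence lambda > 0 and x + y = 146.
Try x > 0, y > 0 (so mu_x = mu_y = 0): y = lambda, x = lambda => x = y = lambda
x + y = 146 => 2*lambda = 146 => lambda = 73
x* = y* = 73 > 0, consistent with mu_x = mu_y = 0.
(Any feasible point with x = 0 or y = 0 has f = 0 > -5329, so the minimum is not on those boundaries.)
min(-xy) = -5329 (i.e. max xy = 5329)
Multipliers: lambda = 73, mu_x = 0, mu_y = 0
Complementary slackness: lambda*(x + y - 146) = 73*(73 + 73 - 146) = 0, mu_x*x = 0*73 = 0, mu_y*y = 0*73 = 0. Satisfied.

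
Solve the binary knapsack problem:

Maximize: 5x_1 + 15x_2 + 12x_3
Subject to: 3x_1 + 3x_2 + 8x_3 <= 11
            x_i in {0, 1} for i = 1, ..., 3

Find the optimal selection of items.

Items: item 1 (v=5, w=3), item 2 (v=15, w=3), item 3 (v=12, w=8)
Capacity: 11
Checking all 8 subsets (w = total weight, v = total value):
  {}: w = 0, v = 0
  {1}: w = 3, v = 5
  {2}: w = 3, v = 15
  {3}: w = 8, v = 12
  {1, 2}: w = 6, v = 20
  {1, 3}: w = 11, v = 17
  {2, 3}: w = 11, v = 27
  {1, 2, 3}: w = 14 > 11, infeasible
Best feasible subset: items [2, 3]
Total weight: 11 <= 11, total value: 27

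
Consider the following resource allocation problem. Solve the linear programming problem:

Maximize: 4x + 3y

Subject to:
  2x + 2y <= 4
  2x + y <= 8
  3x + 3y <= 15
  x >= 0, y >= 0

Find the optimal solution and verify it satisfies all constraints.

Feasible vertices: (0, 0), (0, 2), (2, 0)
Objective 4x + 3y at each vertex:
  (0, 0): 0
  (0, 2): 6
  (2, 0): 8
Maximum is 8 at (2, 0).
Verify constraints at (x, y) = (2, 0):
  2*2 + 2*0 = 4 <= 4 (active)
  2*2 + 1*0 = 4 <= 8
  3*2 + 3*0 = 6 <= 15
  x = 2 >= 0, y = 0 >= 0. All constraints satisfied.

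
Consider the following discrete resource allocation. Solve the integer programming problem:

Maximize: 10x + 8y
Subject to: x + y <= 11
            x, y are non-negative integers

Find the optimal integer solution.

Objective: 10x + 8y, constraint: x + y <= 11
Coefficient of x is 10 >= coefficient of y is 8, so allocate the entire budget to x.
Optimal: x = 11, y = 0, value = 110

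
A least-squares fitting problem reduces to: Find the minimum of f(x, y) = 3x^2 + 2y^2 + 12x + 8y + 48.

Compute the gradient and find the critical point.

f(x,y) = 3x^2 + 2y^2 + 12x + 8y + 48
df/dx = 6x + (12) = 0  =>  x = -2
df/dy = 4y + (8) = 0  =>  y = -2
f(-2, -2) = 3*(-2)^2 + 2*(-2)^2 + 12*(-2) + 8*(-2) + 48 = 28
Hessian is diagonal with entries 6, 4 > 0, so this is a minimum.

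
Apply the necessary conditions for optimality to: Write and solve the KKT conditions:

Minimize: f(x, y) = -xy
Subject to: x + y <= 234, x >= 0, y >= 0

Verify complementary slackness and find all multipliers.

Problem: min -xy s.t. x + y <= 234 (multiplier lambda), x >= 0 (mu_x), y >= 0 (mu_y)
KKT stationarity: -y + lambda - mu_x = 0, -x + lambda - mu_y = 0, with lambda, mu_x, mu_y >= 0
Complementary slackness: lambda*(x + y - 234) = 0, mu_x*x = 0, mu_y*y = 0
If lambda = 0: y = -mu_x <= 0 and x = -mu_y <= 0 force x = y = 0 with f = 0; but x = y = 117 is feasible with f = -13689 < 0, so this is not the minimum. Hence lambda > 0 and x + y = 234.
Try x > 0, y > 0 (so mu_x = mu_y = 0): y = lambda, x = lambda => x = y = lambda
x + y = 234 => 2*lambda = 234 => lambda = 117
x* = y* = 117 > 0, consistent with mu_x = mu_y = 0.
(Any feasible point with x = 0 or y = 0 has f = 0 > -13689, so the minimum is not on those boundaries.)
min(-xy) = -13689 (i.e. max xy = 13689)
Multipliers: lambda = 117, mu_x = 0, mu_y = 0
Complementary slackness: lambda*(x + y - 234) = 117*(117 + 117 - 234) = 0, mu_x*x = 0*117 = 0, mu_y*y = 0*117 = 0. Satisfied.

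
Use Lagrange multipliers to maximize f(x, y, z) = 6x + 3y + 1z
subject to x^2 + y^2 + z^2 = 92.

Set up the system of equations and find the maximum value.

Lagrange conditions: 6 = 2*lambda*x, 3 = 2*lambda*y, 1 = 2*lambda*z
So x:6 = y:3 = z:1, i.e. x = 6t, y = 3t, z = 1t
Constraint: t^2*(6^2 + 3^2 + 1^2) = 92
  t^2 * 46 = 92  =>  t = sqrt(2)
Maximum = 6*6t + 3*3t + 1*1t = 46*sqrt(2) = sqrt(4232)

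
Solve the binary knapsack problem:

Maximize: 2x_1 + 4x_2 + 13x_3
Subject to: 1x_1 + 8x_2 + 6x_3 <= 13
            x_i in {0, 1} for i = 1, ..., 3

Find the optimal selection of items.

Items: item 1 (v=2, w=1), item 2 (v=4, w=8), item 3 (v=13, w=6)
Capacity: 13
Checking all 8 subsets (w = total weight, v = total value):
  {}: w = 0, v = 0
  {1}: w = 1, v = 2
  {2}: w = 8, v = 4
  {3}: w = 6, v = 13
  {1, 2}: w = 9, v = 6
  {1, 3}: w = 7, v = 15
  {2, 3}: w = 14 > 13, infeasible
  {1, 2, 3}: w = 15 > 13, infeasible
Best feasible subset: items [1, 3]
Total weight: 7 <= 13, total value: 15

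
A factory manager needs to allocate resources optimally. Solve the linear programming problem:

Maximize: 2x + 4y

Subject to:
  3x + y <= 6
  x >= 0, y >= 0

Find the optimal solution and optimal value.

The feasible region has vertices at [(0, 0), (2, 0), (0, 6)].
Checking objective 2x + 4y at each vertex:
  (0, 0): 2*0 + 4*0 = 0
  (2, 0): 2*2 + 4*0 = 4
  (0, 6): 2*0 + 4*6 = 24
Maximum is 24 at (0, 6).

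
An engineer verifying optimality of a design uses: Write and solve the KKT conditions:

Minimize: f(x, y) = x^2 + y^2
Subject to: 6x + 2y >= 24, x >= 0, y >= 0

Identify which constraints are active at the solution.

KKT conditions for min x^2 + y^2 s.t. 6x + 2y >= 24, x >= 0, y >= 0:
Stationarity: 2x = mu*6 + mu_x, 2y = mu*2 + mu_y, with mu, mu_x, mu_y >= 0
Complementary slackness: mu*(6x + 2y - 24) = 0, mu_x*x = 0, mu_y*y = 0
(0, 0) is infeasible (6*0 + 2*0 < 24), so if mu = 0 stationarity would force x = mu_x/2 >= 0, y = mu_y/2 >= 0 with mu_x*x = mu_y*y = 0, i.e. x = y = 0: contradiction. Hence mu > 0 and 6x + 2y = 24 is active.
Try x > 0, y > 0 (so mu_x = mu_y = 0): x = 6*mu/2, y = 2*mu/2
Substitute: 6*(6*mu/2) + 2*(2*mu/2) = 24
  mu*40/2 = 24 => mu = 6/5
x* = 18/5 > 0, y* = 6/5 > 0, consistent with mu_x = mu_y = 0.
f is convex and the constraints are linear, so this KKT point is the global minimum.
f* = 72/5
Active constraints: 6x + 2y >= 24 (holds with equality, mu = 6/5 > 0); x >= 0 and y >= 0 are inactive (mu_x = mu_y = 0).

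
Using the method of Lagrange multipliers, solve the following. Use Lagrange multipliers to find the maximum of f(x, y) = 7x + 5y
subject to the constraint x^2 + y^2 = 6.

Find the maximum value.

Set up Lagrange conditions: grad f = lambda * grad g
  7 = 2*lambda*x
  5 = 2*lambda*y
From these: x/y = 7/5, so x = 7t, y = 5t for some t.
Substitute into constraint: (7t)^2 + (5t)^2 = 6
  t^2 * 74 = 6
  t = sqrt(6/74)
Maximum = 7*x + 5*y = (7^2 + 5^2)*t = 74 * sqrt(6/74) = sqrt(444)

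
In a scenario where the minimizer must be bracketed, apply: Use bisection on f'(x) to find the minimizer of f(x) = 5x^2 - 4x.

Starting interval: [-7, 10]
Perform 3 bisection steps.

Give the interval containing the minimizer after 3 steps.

Finding critical point of f(x) = 5x^2 - 4x using bisection on f'(x) = 10x + -4.
f'(x) = 0 when x = 2/5.
Starting interval: [-7, 10]
Step 1: mid = 3/2, f'(mid) = 11, new interval = [-7, 3/2]
Step 2: mid = -11/4, f'(mid) = -63/2, new interval = [-11/4, 3/2]
Step 3: mid = -5/8, f'(mid) = -41/4, new interval = [-5/8, 3/2]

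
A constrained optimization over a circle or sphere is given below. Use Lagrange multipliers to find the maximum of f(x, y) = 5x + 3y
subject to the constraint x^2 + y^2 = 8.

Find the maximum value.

Set up Lagrange conditions: grad f = lambda * grad g
  5 = 2*lambda*x
  3 = 2*lambda*y
From these: x/y = 5/3, so x = 5t, y = 3t for some t.
Substitute into constraint: (5t)^2 + (3t)^2 = 8
  t^2 * 34 = 8
  t = sqrt(8/34)
Maximum = 5*x + 3*y = (5^2 + 3^2)*t = 34 * sqrt(8/34) = sqrt(272)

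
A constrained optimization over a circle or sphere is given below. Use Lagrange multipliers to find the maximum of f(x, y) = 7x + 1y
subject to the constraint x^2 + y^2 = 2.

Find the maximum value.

Set up Lagrange conditions: grad f = lambda * grad g
  7 = 2*lambda*x
  1 = 2*lambda*y
From these: x/y = 7/1, so x = 7t, y = 1t for some t.
Substitute into constraint: (7t)^2 + (1t)^2 = 2
  t^2 * 50 = 2
  t = sqrt(2/50)
Maximum = 7*x + 1*y = (7^2 + 1^2)*t = 50 * sqrt(2/50) = 10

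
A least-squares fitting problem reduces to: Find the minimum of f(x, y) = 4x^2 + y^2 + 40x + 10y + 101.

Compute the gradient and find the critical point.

f(x,y) = 4x^2 + y^2 + 40x + 10y + 101
df/dx = 8x + (40) = 0  =>  x = -5
df/dy = 2y + (10) = 0  =>  y = -5
f(-5, -5) = 4*(-5)^2 + 1*(-5)^2 + 40*(-5) + 10*(-5) + 101 = -24
Hessian is diagonal with entries 8, 2 > 0, so this is a minimum.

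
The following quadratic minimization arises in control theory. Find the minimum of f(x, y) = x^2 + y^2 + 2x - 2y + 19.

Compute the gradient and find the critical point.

f(x,y) = x^2 + y^2 + 2x - 2y + 19
df/dx = 2x + (2) = 0  =>  x = -1
df/dy = 2y + (-2) = 0  =>  y = 1
f(-1, 1) = 1*(-1)^2 + 1*(1)^2 + 2*(-1) + -2*(1) + 19 = 17
Hessian is diagonal with entries 2, 2 > 0, so this is a minimum.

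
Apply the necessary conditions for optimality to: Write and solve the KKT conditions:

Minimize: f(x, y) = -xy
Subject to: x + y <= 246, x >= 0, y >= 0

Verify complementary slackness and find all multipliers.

Problem: min -xy s.t. x + y <= 246 (multiplier lambda), x >= 0 (mu_x), y >= 0 (mu_y)
KKT stationarity: -y + lambda - mu_x = 0, -x + lambda - mu_y = 0, with lambda, mu_x, mu_y >= 0
Complementary slackness: lambda*(x + y - 246) = 0, mu_x*x = 0, mu_y*y = 0
If lambda = 0: y = -mu_x <= 0 and x = -mu_y <= 0 force x = y = 0 with f = 0; but x = y = 123 is feasible with f = -15129 < 0, so this is not the minimum. Hence lambda > 0 and x + y = 246.
Try x > 0, y > 0 (so mu_x = mu_y = 0): y = lambda, x = lambda => x = y = lambda
x + y = 246 => 2*lambda = 246 => lambda = 123
x* = y* = 123 > 0, consistent with mu_x = mu_y = 0.
(Any feasible point with x = 0 or y = 0 has f = 0 > -15129, so the minimum is not on those boundaries.)
min(-xy) = -15129 (i.e. max xy = 15129)
Multipliers: lambda = 123, mu_x = 0, mu_y = 0
Complementary slackness: lambda*(x + y - 246) = 123*(123 + 123 - 246) = 0, mu_x*x = 0*123 = 0, mu_y*y = 0*123 = 0. Satisfied.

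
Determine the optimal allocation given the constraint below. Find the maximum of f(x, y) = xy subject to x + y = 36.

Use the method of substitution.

Substitute y = 36 - x into f(x,y) = xy:
g(x) = x(36 - x) = 36x - x^2
g'(x) = 36 - 2x = 0  =>  x = 18
y = 36 - 18 = 18
Maximum value = 18 * 18 = 324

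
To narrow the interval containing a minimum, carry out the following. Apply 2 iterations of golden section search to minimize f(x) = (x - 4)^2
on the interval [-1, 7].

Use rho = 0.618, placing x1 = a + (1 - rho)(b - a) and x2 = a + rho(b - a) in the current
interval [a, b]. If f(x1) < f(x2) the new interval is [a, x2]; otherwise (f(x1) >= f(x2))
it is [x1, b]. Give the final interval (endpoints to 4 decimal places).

Golden section search for min of f(x) = (x - 4)^2 on [-1, 7].
Each step: x1 = a + (1 - rho)(b - a), x2 = a + rho(b - a); if f(x1) < f(x2) keep [a, x2], otherwise keep [x1, b].
Step 1: [-1.0000, 7.0000], x1=2.0560 (f=3.7791), x2=3.9440 (f=0.0031); f(x1) > f(x2) => keep [2.0560, 7.0000]
Step 2: [2.0560, 7.0000], x1=3.9446 (f=0.0031), x2=5.1114 (f=1.2352); f(x1) < f(x2) => keep [2.0560, 5.1114]
Final interval: [2.0560, 5.1114]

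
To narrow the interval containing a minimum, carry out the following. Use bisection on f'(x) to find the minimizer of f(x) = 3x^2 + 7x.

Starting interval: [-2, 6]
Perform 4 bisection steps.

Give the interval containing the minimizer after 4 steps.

Finding critical point of f(x) = 3x^2 + 7x using bisection on f'(x) = 6x + 7.
f'(x) = 0 when x = -7/6.
Starting interval: [-2, 6]
Step 1: mid = 2, f'(mid) = 19, new interval = [-2, 2]
Step 2: mid = 0, f'(mid) = 7, new interval = [-2, 0]
Step 3: mid = -1, f'(mid) = 1, new interval = [-2, -1]
Step 4: mid = -3/2, f'(mid) = -2, new interval = [-3/2, -1]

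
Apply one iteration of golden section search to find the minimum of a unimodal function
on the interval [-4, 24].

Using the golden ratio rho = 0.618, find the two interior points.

Golden section search on [-4, 24].
Golden ratio rho = 0.618 (approx).
Interior points:
  x_1 = -4 + (1-0.618)*28 = 6.6960
  x_2 = -4 + 0.618*28 = 13.3040
Compare f(x_1) and f(x_2) to determine which subinterval to keep.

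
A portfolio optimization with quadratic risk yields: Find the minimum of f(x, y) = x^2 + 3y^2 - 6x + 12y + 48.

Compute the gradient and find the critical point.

f(x,y) = x^2 + 3y^2 - 6x + 12y + 48
df/dx = 2x + (-6) = 0  =>  x = 3
df/dy = 6y + (12) = 0  =>  y = -2
f(3, -2) = 1*(3)^2 + 3*(-2)^2 + -6*(3) + 12*(-2) + 48 = 27
Hessian is diagonal with entries 2, 6 > 0, so this is a minimum.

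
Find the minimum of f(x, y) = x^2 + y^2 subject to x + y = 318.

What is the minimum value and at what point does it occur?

Substitute y = 318 - x into f(x,y) = x^2 + y^2:
g(x) = x^2 + (318 - x)^2 = 2x^2 - 636x + 101124
g'(x) = 4x - 636 = 0  =>  x = 159
y = 318 - 159 = 159
Minimum value = 159^2 + 159^2 = 50562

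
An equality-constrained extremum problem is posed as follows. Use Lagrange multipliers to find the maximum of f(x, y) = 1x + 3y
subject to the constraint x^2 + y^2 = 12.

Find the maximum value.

Set up Lagrange conditions: grad f = lambda * grad g
  1 = 2*lambda*x
  3 = 2*lambda*y
From these: x/y = 1/3, so x = 1t, y = 3t for some t.
Substitute into constraint: (1t)^2 + (3t)^2 = 12
  t^2 * 10 = 12
  t = sqrt(12/10)
Maximum = 1*x + 3*y = (1^2 + 3^2)*t = 10 * sqrt(12/10) = sqrt(120)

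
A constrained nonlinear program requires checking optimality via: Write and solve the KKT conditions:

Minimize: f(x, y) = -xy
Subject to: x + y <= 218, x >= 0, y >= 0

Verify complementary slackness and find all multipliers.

Problem: min -xy s.t. x + y <= 218 (multiplier lambda), x >= 0 (mu_x), y >= 0 (mu_y)
KKT stationarity: -y + lambda - mu_x = 0, -x + lambda - mu_y = 0, with lambda, mu_x, mu_y >= 0
Complementary slackness: lambda*(x + y - 218) = 0, mu_x*x = 0, mu_y*y = 0
If lambda = 0: y = -mu_x <= 0 and x = -mu_y <= 0 force x = y = 0 with f = 0; but x = y = 109 is feasible with f = -11881 < 0, so this is not the minimum. Hence lambda > 0 and x + y = 218.
Try x > 0, y > 0 (so mu_x = mu_y = 0): y = lambda, x = lambda => x = y = lambda
x + y = 218 => 2*lambda = 218 => lambda = 109
x* = y* = 109 > 0, consistent with mu_x = mu_y = 0.
(Any feasible point with x = 0 or y = 0 has f = 0 > -11881, so the minimum is not on those boundaries.)
min(-xy) = -11881 (i.e. max xy = 11881)
Multipliers: lambda = 109, mu_x = 0, mu_y = 0
Complementary slackness: lambda*(x + y - 218) = 109*(109 + 109 - 218) = 0, mu_x*x = 0*109 = 0, mu_y*y = 0*109 = 0. Satisfied.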